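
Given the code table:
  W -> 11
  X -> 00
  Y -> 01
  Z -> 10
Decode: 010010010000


Decoding:
01 -> Y
00 -> X
10 -> Z
01 -> Y
00 -> X
00 -> X


Result: YXZYXX


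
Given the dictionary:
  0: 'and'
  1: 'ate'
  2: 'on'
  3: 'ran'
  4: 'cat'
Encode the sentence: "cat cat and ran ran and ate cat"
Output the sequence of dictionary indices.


Look up each word in the dictionary:
  'cat' -> 4
  'cat' -> 4
  'and' -> 0
  'ran' -> 3
  'ran' -> 3
  'and' -> 0
  'ate' -> 1
  'cat' -> 4

Encoded: [4, 4, 0, 3, 3, 0, 1, 4]


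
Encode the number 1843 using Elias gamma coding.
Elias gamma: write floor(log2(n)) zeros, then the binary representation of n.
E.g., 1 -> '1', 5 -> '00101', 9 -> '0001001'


num_bits = floor(log2(1843)) + 1 = 11
leading_zeros = num_bits - 1 = 10
binary(1843) = 11100110011

Elias gamma(1843) = '0000000000' + '11100110011' = 000000000011100110011 (21 bits)


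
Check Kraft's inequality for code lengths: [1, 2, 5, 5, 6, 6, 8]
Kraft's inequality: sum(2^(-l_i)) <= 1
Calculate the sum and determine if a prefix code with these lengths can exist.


Sum = 2^(-1) + 2^(-2) + 2^(-5) + 2^(-5) + 2^(-6) + 2^(-6) + 2^(-8)
    = 0.5 + 0.25 + 0.03125 + 0.03125 + 0.015625 + 0.015625 + 0.00390625
    = 217/256 = 0.84765625
Since 0.84765625 <= 1, Kraft's inequality IS satisfied.
A prefix code with these lengths CAN exist.

Kraft sum = 0.84765625. Satisfied.


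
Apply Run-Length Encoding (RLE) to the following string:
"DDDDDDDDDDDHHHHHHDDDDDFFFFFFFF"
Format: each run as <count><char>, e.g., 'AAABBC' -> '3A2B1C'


Scanning runs left to right:
  i=0: run of 'D' x 11 -> '11D'
  i=11: run of 'H' x 6 -> '6H'
  i=17: run of 'D' x 5 -> '5D'
  i=22: run of 'F' x 8 -> '8F'

RLE = 11D6H5D8F


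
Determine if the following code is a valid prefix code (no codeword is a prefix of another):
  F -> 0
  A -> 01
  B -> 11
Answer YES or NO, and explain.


Checking each pair (does one codeword prefix another?):
  F='0' vs A='01': prefix -- VIOLATION

NO -- this is NOT a valid prefix code. F (0) is a prefix of A (01).


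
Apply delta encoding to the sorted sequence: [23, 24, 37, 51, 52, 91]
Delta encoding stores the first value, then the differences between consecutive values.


First value: 23
Deltas:
  24 - 23 = 1
  37 - 24 = 13
  51 - 37 = 14
  52 - 51 = 1
  91 - 52 = 39


Delta encoded: [23, 1, 13, 14, 1, 39]


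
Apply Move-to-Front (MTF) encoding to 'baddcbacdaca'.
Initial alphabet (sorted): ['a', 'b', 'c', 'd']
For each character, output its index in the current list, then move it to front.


MTF encoding:
'b': index 1 in ['a', 'b', 'c', 'd'] -> ['b', 'a', 'c', 'd']
'a': index 1 in ['b', 'a', 'c', 'd'] -> ['a', 'b', 'c', 'd']
'd': index 3 in ['a', 'b', 'c', 'd'] -> ['d', 'a', 'b', 'c']
'd': index 0 in ['d', 'a', 'b', 'c'] -> ['d', 'a', 'b', 'c']
'c': index 3 in ['d', 'a', 'b', 'c'] -> ['c', 'd', 'a', 'b']
'b': index 3 in ['c', 'd', 'a', 'b'] -> ['b', 'c', 'd', 'a']
'a': index 3 in ['b', 'c', 'd', 'a'] -> ['a', 'b', 'c', 'd']
'c': index 2 in ['a', 'b', 'c', 'd'] -> ['c', 'a', 'b', 'd']
'd': index 3 in ['c', 'a', 'b', 'd'] -> ['d', 'c', 'a', 'b']
'a': index 2 in ['d', 'c', 'a', 'b'] -> ['a', 'd', 'c', 'b']
'c': index 2 in ['a', 'd', 'c', 'b'] -> ['c', 'a', 'd', 'b']
'a': index 1 in ['c', 'a', 'd', 'b'] -> ['a', 'c', 'd', 'b']


Output: [1, 1, 3, 0, 3, 3, 3, 2, 3, 2, 2, 1]


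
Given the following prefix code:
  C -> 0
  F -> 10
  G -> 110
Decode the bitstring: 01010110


Decoding step by step:
Bits 0 -> C
Bits 10 -> F
Bits 10 -> F
Bits 110 -> G


Decoded message: CFFG


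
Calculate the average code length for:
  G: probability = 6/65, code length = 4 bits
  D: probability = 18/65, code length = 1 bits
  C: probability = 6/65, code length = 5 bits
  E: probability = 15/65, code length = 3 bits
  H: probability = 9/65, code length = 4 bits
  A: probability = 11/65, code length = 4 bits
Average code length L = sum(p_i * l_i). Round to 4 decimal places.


Weighted contributions p_i * l_i:
  G: (6/65) * 4 = 24/65
  D: (18/65) * 1 = 18/65
  C: (6/65) * 5 = 30/65
  E: (15/65) * 3 = 45/65
  H: (9/65) * 4 = 36/65
  A: (11/65) * 4 = 44/65
Sum = (24 + 18 + 30 + 45 + 36 + 44)/65 = 197/65

L = 197/65 = 3.0308 bits/symbol


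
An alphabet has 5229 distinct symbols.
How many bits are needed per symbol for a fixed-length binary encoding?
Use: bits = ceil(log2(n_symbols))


log2(5229) = 12.3523
Bracket: 2^12 = 4096 < 5229 <= 2^13 = 8192
So ceil(log2(5229)) = 13

bits = ceil(log2(5229)) = ceil(12.3523) = 13 bits


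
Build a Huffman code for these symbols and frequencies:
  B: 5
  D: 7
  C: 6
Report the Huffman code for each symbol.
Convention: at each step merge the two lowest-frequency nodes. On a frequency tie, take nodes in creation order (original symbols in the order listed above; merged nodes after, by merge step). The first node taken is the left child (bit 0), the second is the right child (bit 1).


Huffman tree construction:
Step 1: Merge B(5) + C(6) = 11
Step 2: Merge D(7) + (B+C)(11) = 18
Read each symbol's code off the tree from the root (left child = 0, right child = 1).

Codes:
  B: 10 (length 2)
  D: 0 (length 1)
  C: 11 (length 2)
Average code length: 29/18 = 1.6111 bits/symbol


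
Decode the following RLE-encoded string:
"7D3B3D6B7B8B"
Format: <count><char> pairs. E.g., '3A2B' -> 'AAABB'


Expanding each <count><char> pair:
  7D -> 'DDDDDDD'
  3B -> 'BBB'
  3D -> 'DDD'
  6B -> 'BBBBBB'
  7B -> 'BBBBBBB'
  8B -> 'BBBBBBBB'

Decoded = DDDDDDDBBBDDDBBBBBBBBBBBBBBBBBBBBB


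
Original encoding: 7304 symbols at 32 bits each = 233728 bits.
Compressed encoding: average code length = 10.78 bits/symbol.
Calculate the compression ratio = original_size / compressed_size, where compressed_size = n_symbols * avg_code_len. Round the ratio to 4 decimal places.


original_size = n_symbols * orig_bits = 7304 * 32 = 233728 bits
compressed_size = n_symbols * avg_code_len = 7304 * 10.78 = 78737.12 bits
ratio = original_size / compressed_size = 233728 / 78737.12 = 2.9685

Compression ratio = 2.9685


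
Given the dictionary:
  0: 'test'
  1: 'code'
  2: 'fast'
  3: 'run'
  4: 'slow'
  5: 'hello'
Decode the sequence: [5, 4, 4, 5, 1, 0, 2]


Look up each index in the dictionary:
  5 -> 'hello'
  4 -> 'slow'
  4 -> 'slow'
  5 -> 'hello'
  1 -> 'code'
  0 -> 'test'
  2 -> 'fast'

Decoded: "hello slow slow hello code test fast"


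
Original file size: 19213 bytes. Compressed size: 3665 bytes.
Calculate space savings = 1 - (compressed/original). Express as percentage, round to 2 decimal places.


ratio = compressed/original = 3665/19213 = 0.190756
savings = 1 - ratio = 1 - 0.190756 = 0.809244
as a percentage: 0.809244 * 100 = 80.92%

Space savings = 1 - 3665/19213 = 80.92%


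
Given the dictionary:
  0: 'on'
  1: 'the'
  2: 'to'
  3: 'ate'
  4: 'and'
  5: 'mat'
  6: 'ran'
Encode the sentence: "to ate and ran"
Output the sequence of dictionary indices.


Look up each word in the dictionary:
  'to' -> 2
  'ate' -> 3
  'and' -> 4
  'ran' -> 6

Encoded: [2, 3, 4, 6]


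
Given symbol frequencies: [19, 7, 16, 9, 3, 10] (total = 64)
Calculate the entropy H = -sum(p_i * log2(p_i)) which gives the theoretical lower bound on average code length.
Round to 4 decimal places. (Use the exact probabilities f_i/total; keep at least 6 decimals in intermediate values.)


Per-symbol terms -p_i * log2(p_i) with p_i = f_i/64:
  p = 19/64 = 0.296875: log2(p) = -1.752072, -p*log2(p) = 0.520147
  p = 7/64 = 0.109375: log2(p) = -3.192645, -p*log2(p) = 0.349196
  p = 16/64 = 0.250000: log2(p) = -2.000000, -p*log2(p) = 0.500000
  p = 9/64 = 0.140625: log2(p) = -2.830075, -p*log2(p) = 0.397979
  p = 3/64 = 0.046875: log2(p) = -4.415037, -p*log2(p) = 0.206955
  p = 10/64 = 0.156250: log2(p) = -2.678072, -p*log2(p) = 0.418449
H = 0.520147 + 0.349196 + 0.500000 + 0.397979 + 0.206955 + 0.418449 = 2.392726

H = 2.3927 bits/symbol


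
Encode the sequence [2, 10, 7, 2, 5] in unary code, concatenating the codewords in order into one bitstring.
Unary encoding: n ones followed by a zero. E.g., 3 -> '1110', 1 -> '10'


Encode each number as n ones followed by a terminating 0:
  2 -> 110 (3 bits)
  10 -> 11111111110 (11 bits)
  7 -> 11111110 (8 bits)
  2 -> 110 (3 bits)
  5 -> 111110 (6 bits)
Total length = 3 + 11 + 8 + 3 + 6 = 31 bits.

Unary([2, 10, 7, 2, 5]) = 1101111111111011111110110111110 (31 bits)


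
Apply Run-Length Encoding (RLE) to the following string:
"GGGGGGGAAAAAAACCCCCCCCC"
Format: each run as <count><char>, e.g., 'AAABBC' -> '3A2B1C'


Scanning runs left to right:
  i=0: run of 'G' x 7 -> '7G'
  i=7: run of 'A' x 7 -> '7A'
  i=14: run of 'C' x 9 -> '9C'

RLE = 7G7A9C


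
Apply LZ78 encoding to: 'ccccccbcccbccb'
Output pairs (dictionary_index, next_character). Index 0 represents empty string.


LZ78 encoding steps:
Dictionary: {0: ''}
Step 1: w='' (idx 0), next='c' -> output (0, 'c'), add 'c' as idx 1
Step 2: w='c' (idx 1), next='c' -> output (1, 'c'), add 'cc' as idx 2
Step 3: w='cc' (idx 2), next='c' -> output (2, 'c'), add 'ccc' as idx 3
Step 4: w='' (idx 0), next='b' -> output (0, 'b'), add 'b' as idx 4
Step 5: w='ccc' (idx 3), next='b' -> output (3, 'b'), add 'cccb' as idx 5
Step 6: w='cc' (idx 2), next='b' -> output (2, 'b'), add 'ccb' as idx 6


Encoded: [(0, 'c'), (1, 'c'), (2, 'c'), (0, 'b'), (3, 'b'), (2, 'b')]


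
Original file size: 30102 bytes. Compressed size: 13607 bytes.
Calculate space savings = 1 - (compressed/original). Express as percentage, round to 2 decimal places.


ratio = compressed/original = 13607/30102 = 0.45203
savings = 1 - ratio = 1 - 0.45203 = 0.54797
as a percentage: 0.54797 * 100 = 54.8%

Space savings = 1 - 13607/30102 = 54.8%


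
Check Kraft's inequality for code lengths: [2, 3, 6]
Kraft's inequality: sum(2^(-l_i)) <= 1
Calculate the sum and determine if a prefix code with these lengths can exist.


Sum = 2^(-2) + 2^(-3) + 2^(-6)
    = 0.25 + 0.125 + 0.015625
    = 25/64 = 0.390625
Since 0.390625 <= 1, Kraft's inequality IS satisfied.
A prefix code with these lengths CAN exist.

Kraft sum = 0.390625. Satisfied.


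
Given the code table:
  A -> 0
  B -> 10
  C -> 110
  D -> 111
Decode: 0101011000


Decoding:
0 -> A
10 -> B
10 -> B
110 -> C
0 -> A
0 -> A


Result: ABBCAA


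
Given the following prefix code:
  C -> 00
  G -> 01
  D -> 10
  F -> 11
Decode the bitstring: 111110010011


Decoding step by step:
Bits 11 -> F
Bits 11 -> F
Bits 10 -> D
Bits 01 -> G
Bits 00 -> C
Bits 11 -> F


Decoded message: FFDGCF


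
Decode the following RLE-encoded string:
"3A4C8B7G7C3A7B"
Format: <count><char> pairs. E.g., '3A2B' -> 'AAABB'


Expanding each <count><char> pair:
  3A -> 'AAA'
  4C -> 'CCCC'
  8B -> 'BBBBBBBB'
  7G -> 'GGGGGGG'
  7C -> 'CCCCCCC'
  3A -> 'AAA'
  7B -> 'BBBBBBB'

Decoded = AAACCCCBBBBBBBBGGGGGGGCCCCCCCAAABBBBBBB


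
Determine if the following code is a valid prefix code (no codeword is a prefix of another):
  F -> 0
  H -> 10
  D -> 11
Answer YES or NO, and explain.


Checking each pair (does one codeword prefix another?):
  F='0' vs H='10': no prefix
  F='0' vs D='11': no prefix
  H='10' vs F='0': no prefix
  H='10' vs D='11': no prefix
  D='11' vs F='0': no prefix
  D='11' vs H='10': no prefix
No violation found over all pairs.

YES -- this is a valid prefix code. No codeword is a prefix of any other codeword.


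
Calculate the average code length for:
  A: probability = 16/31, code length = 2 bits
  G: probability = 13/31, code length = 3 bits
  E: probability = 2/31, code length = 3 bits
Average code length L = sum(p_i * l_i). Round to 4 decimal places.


Weighted contributions p_i * l_i:
  A: (16/31) * 2 = 32/31
  G: (13/31) * 3 = 39/31
  E: (2/31) * 3 = 6/31
Sum = (32 + 39 + 6)/31 = 77/31

L = 77/31 = 2.4839 bits/symbol


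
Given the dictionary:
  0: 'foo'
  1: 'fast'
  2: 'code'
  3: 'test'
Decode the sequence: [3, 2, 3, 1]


Look up each index in the dictionary:
  3 -> 'test'
  2 -> 'code'
  3 -> 'test'
  1 -> 'fast'

Decoded: "test code test fast"


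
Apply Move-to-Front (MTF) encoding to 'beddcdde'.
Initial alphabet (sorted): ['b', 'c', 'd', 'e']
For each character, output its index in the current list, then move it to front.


MTF encoding:
'b': index 0 in ['b', 'c', 'd', 'e'] -> ['b', 'c', 'd', 'e']
'e': index 3 in ['b', 'c', 'd', 'e'] -> ['e', 'b', 'c', 'd']
'd': index 3 in ['e', 'b', 'c', 'd'] -> ['d', 'e', 'b', 'c']
'd': index 0 in ['d', 'e', 'b', 'c'] -> ['d', 'e', 'b', 'c']
'c': index 3 in ['d', 'e', 'b', 'c'] -> ['c', 'd', 'e', 'b']
'd': index 1 in ['c', 'd', 'e', 'b'] -> ['d', 'c', 'e', 'b']
'd': index 0 in ['d', 'c', 'e', 'b'] -> ['d', 'c', 'e', 'b']
'e': index 2 in ['d', 'c', 'e', 'b'] -> ['e', 'd', 'c', 'b']


Output: [0, 3, 3, 0, 3, 1, 0, 2]


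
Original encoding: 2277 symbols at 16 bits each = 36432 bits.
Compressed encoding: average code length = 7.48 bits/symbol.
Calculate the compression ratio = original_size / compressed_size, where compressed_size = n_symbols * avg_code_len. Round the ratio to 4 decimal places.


original_size = n_symbols * orig_bits = 2277 * 16 = 36432 bits
compressed_size = n_symbols * avg_code_len = 2277 * 7.48 = 17031.96 bits
ratio = original_size / compressed_size = 36432 / 17031.96 = 2.139

Compression ratio = 2.139


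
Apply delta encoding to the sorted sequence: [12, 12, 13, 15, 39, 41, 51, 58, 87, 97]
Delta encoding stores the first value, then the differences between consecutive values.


First value: 12
Deltas:
  12 - 12 = 0
  13 - 12 = 1
  15 - 13 = 2
  39 - 15 = 24
  41 - 39 = 2
  51 - 41 = 10
  58 - 51 = 7
  87 - 58 = 29
  97 - 87 = 10


Delta encoded: [12, 0, 1, 2, 24, 2, 10, 7, 29, 10]


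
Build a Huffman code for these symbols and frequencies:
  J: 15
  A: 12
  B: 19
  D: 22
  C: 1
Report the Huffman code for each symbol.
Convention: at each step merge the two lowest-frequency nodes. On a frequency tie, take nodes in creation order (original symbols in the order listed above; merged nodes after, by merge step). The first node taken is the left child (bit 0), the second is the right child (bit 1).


Huffman tree construction:
Step 1: Merge C(1) + A(12) = 13
Step 2: Merge (C+A)(13) + J(15) = 28
Step 3: Merge B(19) + D(22) = 41
Step 4: Merge ((C+A)+J)(28) + (B+D)(41) = 69
Read each symbol's code off the tree from the root (left child = 0, right child = 1).

Codes:
  J: 01 (length 2)
  A: 001 (length 3)
  B: 10 (length 2)
  D: 11 (length 2)
  C: 000 (length 3)
Average code length: 151/69 = 2.1884 bits/symbol


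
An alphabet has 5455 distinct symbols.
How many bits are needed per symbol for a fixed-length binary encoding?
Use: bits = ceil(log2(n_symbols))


log2(5455) = 12.4134
Bracket: 2^12 = 4096 < 5455 <= 2^13 = 8192
So ceil(log2(5455)) = 13

bits = ceil(log2(5455)) = ceil(12.4134) = 13 bits


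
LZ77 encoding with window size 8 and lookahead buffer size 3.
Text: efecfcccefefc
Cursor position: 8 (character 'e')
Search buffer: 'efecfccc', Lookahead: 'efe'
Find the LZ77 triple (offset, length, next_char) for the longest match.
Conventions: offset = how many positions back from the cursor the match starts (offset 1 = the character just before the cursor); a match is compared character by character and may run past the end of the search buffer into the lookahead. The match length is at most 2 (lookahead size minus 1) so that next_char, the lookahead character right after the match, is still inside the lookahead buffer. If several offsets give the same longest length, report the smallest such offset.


Try each offset into the search buffer:
  offset=1 (pos 7, char 'c'): match length 0
  offset=2 (pos 6, char 'c'): match length 0
  offset=3 (pos 5, char 'c'): match length 0
  offset=4 (pos 4, char 'f'): match length 0
  offset=5 (pos 3, char 'c'): match length 0
  offset=6 (pos 2, char 'e'): match length 1
  offset=7 (pos 1, char 'f'): match length 0
  offset=8 (pos 0, char 'e'): match length 2
Longest match has length 2 at offset 8.
next_char = character at position 8 + 2 = 10 -> 'e'

Best match: offset=8, length=2 (matching 'ef' starting at position 0)
LZ77 triple: (8, 2, 'e')


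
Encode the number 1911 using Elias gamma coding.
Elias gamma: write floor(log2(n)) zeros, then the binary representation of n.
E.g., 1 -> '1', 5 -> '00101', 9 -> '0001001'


num_bits = floor(log2(1911)) + 1 = 11
leading_zeros = num_bits - 1 = 10
binary(1911) = 11101110111

Elias gamma(1911) = '0000000000' + '11101110111' = 000000000011101110111 (21 bits)


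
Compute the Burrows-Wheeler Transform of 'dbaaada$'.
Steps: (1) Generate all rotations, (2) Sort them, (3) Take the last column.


Rotations (sorted):
  0: $dbaaada -> last char: a
  1: a$dbaaad -> last char: d
  2: aaada$db -> last char: b
  3: aada$dba -> last char: a
  4: ada$dbaa -> last char: a
  5: baaada$d -> last char: d
  6: da$dbaaa -> last char: a
  7: dbaaada$ -> last char: $


BWT = adbaada$


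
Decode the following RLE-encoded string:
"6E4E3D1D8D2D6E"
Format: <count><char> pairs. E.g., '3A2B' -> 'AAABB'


Expanding each <count><char> pair:
  6E -> 'EEEEEE'
  4E -> 'EEEE'
  3D -> 'DDD'
  1D -> 'D'
  8D -> 'DDDDDDDD'
  2D -> 'DD'
  6E -> 'EEEEEE'

Decoded = EEEEEEEEEEDDDDDDDDDDDDDDEEEEEE


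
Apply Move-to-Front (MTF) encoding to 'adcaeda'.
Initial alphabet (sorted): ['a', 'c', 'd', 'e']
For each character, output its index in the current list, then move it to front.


MTF encoding:
'a': index 0 in ['a', 'c', 'd', 'e'] -> ['a', 'c', 'd', 'e']
'd': index 2 in ['a', 'c', 'd', 'e'] -> ['d', 'a', 'c', 'e']
'c': index 2 in ['d', 'a', 'c', 'e'] -> ['c', 'd', 'a', 'e']
'a': index 2 in ['c', 'd', 'a', 'e'] -> ['a', 'c', 'd', 'e']
'e': index 3 in ['a', 'c', 'd', 'e'] -> ['e', 'a', 'c', 'd']
'd': index 3 in ['e', 'a', 'c', 'd'] -> ['d', 'e', 'a', 'c']
'a': index 2 in ['d', 'e', 'a', 'c'] -> ['a', 'd', 'e', 'c']


Output: [0, 2, 2, 2, 3, 3, 2]


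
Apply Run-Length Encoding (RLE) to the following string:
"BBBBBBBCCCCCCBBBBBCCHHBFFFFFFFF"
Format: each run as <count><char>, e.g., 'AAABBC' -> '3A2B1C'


Scanning runs left to right:
  i=0: run of 'B' x 7 -> '7B'
  i=7: run of 'C' x 6 -> '6C'
  i=13: run of 'B' x 5 -> '5B'
  i=18: run of 'C' x 2 -> '2C'
  i=20: run of 'H' x 2 -> '2H'
  i=22: run of 'B' x 1 -> '1B'
  i=23: run of 'F' x 8 -> '8F'

RLE = 7B6C5B2C2H1B8F


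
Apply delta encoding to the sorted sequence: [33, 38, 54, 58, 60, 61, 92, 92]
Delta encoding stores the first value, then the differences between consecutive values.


First value: 33
Deltas:
  38 - 33 = 5
  54 - 38 = 16
  58 - 54 = 4
  60 - 58 = 2
  61 - 60 = 1
  92 - 61 = 31
  92 - 92 = 0


Delta encoded: [33, 5, 16, 4, 2, 1, 31, 0]


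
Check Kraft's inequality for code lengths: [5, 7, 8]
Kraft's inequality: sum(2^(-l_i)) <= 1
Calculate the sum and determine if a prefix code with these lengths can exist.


Sum = 2^(-5) + 2^(-7) + 2^(-8)
    = 0.03125 + 0.0078125 + 0.00390625
    = 11/256 = 0.04296875
Since 0.04296875 <= 1, Kraft's inequality IS satisfied.
A prefix code with these lengths CAN exist.

Kraft sum = 0.04296875. Satisfied.


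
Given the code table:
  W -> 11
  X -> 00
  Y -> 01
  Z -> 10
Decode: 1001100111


Decoding:
10 -> Z
01 -> Y
10 -> Z
01 -> Y
11 -> W


Result: ZYZYW


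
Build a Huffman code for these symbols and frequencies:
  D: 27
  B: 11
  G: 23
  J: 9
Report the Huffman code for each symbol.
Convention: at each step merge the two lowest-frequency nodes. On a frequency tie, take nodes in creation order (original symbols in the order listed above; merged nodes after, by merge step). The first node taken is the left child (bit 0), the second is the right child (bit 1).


Huffman tree construction:
Step 1: Merge J(9) + B(11) = 20
Step 2: Merge (J+B)(20) + G(23) = 43
Step 3: Merge D(27) + ((J+B)+G)(43) = 70
Read each symbol's code off the tree from the root (left child = 0, right child = 1).

Codes:
  D: 0 (length 1)
  B: 101 (length 3)
  G: 11 (length 2)
  J: 100 (length 3)
Average code length: 133/70 = 1.9000 bits/symbol


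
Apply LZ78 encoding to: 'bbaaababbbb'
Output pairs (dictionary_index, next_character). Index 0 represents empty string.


LZ78 encoding steps:
Dictionary: {0: ''}
Step 1: w='' (idx 0), next='b' -> output (0, 'b'), add 'b' as idx 1
Step 2: w='b' (idx 1), next='a' -> output (1, 'a'), add 'ba' as idx 2
Step 3: w='' (idx 0), next='a' -> output (0, 'a'), add 'a' as idx 3
Step 4: w='a' (idx 3), next='b' -> output (3, 'b'), add 'ab' as idx 4
Step 5: w='ab' (idx 4), next='b' -> output (4, 'b'), add 'abb' as idx 5
Step 6: w='b' (idx 1), next='b' -> output (1, 'b'), add 'bb' as idx 6


Encoded: [(0, 'b'), (1, 'a'), (0, 'a'), (3, 'b'), (4, 'b'), (1, 'b')]


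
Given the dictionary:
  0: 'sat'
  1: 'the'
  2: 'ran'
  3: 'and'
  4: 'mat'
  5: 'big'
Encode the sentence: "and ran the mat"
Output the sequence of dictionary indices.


Look up each word in the dictionary:
  'and' -> 3
  'ran' -> 2
  'the' -> 1
  'mat' -> 4

Encoded: [3, 2, 1, 4]


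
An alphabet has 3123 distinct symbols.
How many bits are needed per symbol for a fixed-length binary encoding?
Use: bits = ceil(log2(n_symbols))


log2(3123) = 11.6087
Bracket: 2^11 = 2048 < 3123 <= 2^12 = 4096
So ceil(log2(3123)) = 12

bits = ceil(log2(3123)) = ceil(11.6087) = 12 bits


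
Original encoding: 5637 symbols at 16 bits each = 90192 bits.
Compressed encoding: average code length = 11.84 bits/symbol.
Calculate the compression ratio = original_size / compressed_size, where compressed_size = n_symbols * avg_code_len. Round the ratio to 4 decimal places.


original_size = n_symbols * orig_bits = 5637 * 16 = 90192 bits
compressed_size = n_symbols * avg_code_len = 5637 * 11.84 = 66742.08 bits
ratio = original_size / compressed_size = 90192 / 66742.08 = 1.3514

Compression ratio = 1.3514


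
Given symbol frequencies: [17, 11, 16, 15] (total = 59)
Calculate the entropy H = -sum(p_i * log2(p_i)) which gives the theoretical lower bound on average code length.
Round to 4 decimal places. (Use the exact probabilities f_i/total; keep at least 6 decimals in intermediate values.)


Per-symbol terms -p_i * log2(p_i) with p_i = f_i/59:
  p = 17/59 = 0.288136: log2(p) = -1.795180, -p*log2(p) = 0.517255
  p = 11/59 = 0.186441: log2(p) = -2.423211, -p*log2(p) = 0.451785
  p = 16/59 = 0.271186: log2(p) = -1.882643, -p*log2(p) = 0.510547
  p = 15/59 = 0.254237: log2(p) = -1.975752, -p*log2(p) = 0.502310
H = 0.517255 + 0.451785 + 0.510547 + 0.502310 = 1.981897

H = 1.9819 bits/symbol


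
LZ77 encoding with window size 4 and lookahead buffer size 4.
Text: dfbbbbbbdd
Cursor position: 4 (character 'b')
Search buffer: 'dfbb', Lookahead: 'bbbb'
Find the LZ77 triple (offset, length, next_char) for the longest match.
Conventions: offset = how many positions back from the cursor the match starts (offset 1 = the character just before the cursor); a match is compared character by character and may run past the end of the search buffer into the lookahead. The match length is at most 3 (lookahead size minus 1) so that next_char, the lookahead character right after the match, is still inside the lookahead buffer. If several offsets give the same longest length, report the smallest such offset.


Try each offset into the search buffer:
  offset=1 (pos 3, char 'b'): match length 3
  offset=2 (pos 2, char 'b'): match length 3
  offset=3 (pos 1, char 'f'): match length 0
  offset=4 (pos 0, char 'd'): match length 0
Longest match has length 3, found at offsets 1, 2; take the smallest, offset 1.
next_char = character at position 4 + 3 = 7 -> 'b'

Best match: offset=1, length=3 (matching 'bbb' starting at position 3)
LZ77 triple: (1, 3, 'b')


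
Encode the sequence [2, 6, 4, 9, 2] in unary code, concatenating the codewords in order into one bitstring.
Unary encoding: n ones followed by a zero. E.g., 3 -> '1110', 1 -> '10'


Encode each number as n ones followed by a terminating 0:
  2 -> 110 (3 bits)
  6 -> 1111110 (7 bits)
  4 -> 11110 (5 bits)
  9 -> 1111111110 (10 bits)
  2 -> 110 (3 bits)
Total length = 3 + 7 + 5 + 10 + 3 = 28 bits.

Unary([2, 6, 4, 9, 2]) = 1101111110111101111111110110 (28 bits)


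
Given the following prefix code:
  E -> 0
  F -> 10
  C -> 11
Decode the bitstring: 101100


Decoding step by step:
Bits 10 -> F
Bits 11 -> C
Bits 0 -> E
Bits 0 -> E


Decoded message: FCEE


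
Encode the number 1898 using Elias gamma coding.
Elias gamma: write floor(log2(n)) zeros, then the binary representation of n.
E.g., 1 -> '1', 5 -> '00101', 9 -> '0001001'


num_bits = floor(log2(1898)) + 1 = 11
leading_zeros = num_bits - 1 = 10
binary(1898) = 11101101010

Elias gamma(1898) = '0000000000' + '11101101010' = 000000000011101101010 (21 bits)


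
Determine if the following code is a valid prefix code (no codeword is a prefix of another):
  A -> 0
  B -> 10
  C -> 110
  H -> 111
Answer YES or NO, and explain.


Checking each pair (does one codeword prefix another?):
  A='0' vs B='10': no prefix
  A='0' vs C='110': no prefix
  A='0' vs H='111': no prefix
  B='10' vs A='0': no prefix
  B='10' vs C='110': no prefix
  B='10' vs H='111': no prefix
  C='110' vs A='0': no prefix
  C='110' vs B='10': no prefix
  C='110' vs H='111': no prefix
  H='111' vs A='0': no prefix
  H='111' vs B='10': no prefix
  H='111' vs C='110': no prefix
No violation found over all pairs.

YES -- this is a valid prefix code. No codeword is a prefix of any other codeword.


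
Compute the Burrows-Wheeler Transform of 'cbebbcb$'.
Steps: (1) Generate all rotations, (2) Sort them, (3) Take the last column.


Rotations (sorted):
  0: $cbebbcb -> last char: b
  1: b$cbebbc -> last char: c
  2: bbcb$cbe -> last char: e
  3: bcb$cbeb -> last char: b
  4: bebbcb$c -> last char: c
  5: cb$cbebb -> last char: b
  6: cbebbcb$ -> last char: $
  7: ebbcb$cb -> last char: b


BWT = bcebcb$b


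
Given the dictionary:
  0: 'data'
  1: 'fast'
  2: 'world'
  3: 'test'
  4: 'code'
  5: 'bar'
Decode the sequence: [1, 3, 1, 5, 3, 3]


Look up each index in the dictionary:
  1 -> 'fast'
  3 -> 'test'
  1 -> 'fast'
  5 -> 'bar'
  3 -> 'test'
  3 -> 'test'

Decoded: "fast test fast bar test test"


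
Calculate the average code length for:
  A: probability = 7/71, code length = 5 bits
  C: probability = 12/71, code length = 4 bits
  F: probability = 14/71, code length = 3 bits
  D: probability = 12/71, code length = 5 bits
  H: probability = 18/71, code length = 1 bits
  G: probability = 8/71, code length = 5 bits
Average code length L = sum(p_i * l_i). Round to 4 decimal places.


Weighted contributions p_i * l_i:
  A: (7/71) * 5 = 35/71
  C: (12/71) * 4 = 48/71
  F: (14/71) * 3 = 42/71
  D: (12/71) * 5 = 60/71
  H: (18/71) * 1 = 18/71
  G: (8/71) * 5 = 40/71
Sum = (35 + 48 + 42 + 60 + 18 + 40)/71 = 243/71

L = 243/71 = 3.4225 bits/symbol


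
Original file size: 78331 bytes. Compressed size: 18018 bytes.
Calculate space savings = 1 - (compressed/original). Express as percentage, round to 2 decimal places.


ratio = compressed/original = 18018/78331 = 0.230024
savings = 1 - ratio = 1 - 0.230024 = 0.769976
as a percentage: 0.769976 * 100 = 77.0%

Space savings = 1 - 18018/78331 = 77.0%


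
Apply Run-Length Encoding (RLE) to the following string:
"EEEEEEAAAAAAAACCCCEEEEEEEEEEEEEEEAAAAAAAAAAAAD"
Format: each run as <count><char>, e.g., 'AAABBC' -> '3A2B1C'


Scanning runs left to right:
  i=0: run of 'E' x 6 -> '6E'
  i=6: run of 'A' x 8 -> '8A'
  i=14: run of 'C' x 4 -> '4C'
  i=18: run of 'E' x 15 -> '15E'
  i=33: run of 'A' x 12 -> '12A'
  i=45: run of 'D' x 1 -> '1D'

RLE = 6E8A4C15E12A1D


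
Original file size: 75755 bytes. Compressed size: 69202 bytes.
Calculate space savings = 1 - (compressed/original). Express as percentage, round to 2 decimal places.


ratio = compressed/original = 69202/75755 = 0.913497
savings = 1 - ratio = 1 - 0.913497 = 0.086503
as a percentage: 0.086503 * 100 = 8.65%

Space savings = 1 - 69202/75755 = 8.65%


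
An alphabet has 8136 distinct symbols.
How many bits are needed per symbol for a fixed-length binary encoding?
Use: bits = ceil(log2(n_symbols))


log2(8136) = 12.9901
Bracket: 2^12 = 4096 < 8136 <= 2^13 = 8192
So ceil(log2(8136)) = 13

bits = ceil(log2(8136)) = ceil(12.9901) = 13 bits


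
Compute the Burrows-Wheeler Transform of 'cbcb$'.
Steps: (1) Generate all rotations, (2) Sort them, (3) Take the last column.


Rotations (sorted):
  0: $cbcb -> last char: b
  1: b$cbc -> last char: c
  2: bcb$c -> last char: c
  3: cb$cb -> last char: b
  4: cbcb$ -> last char: $


BWT = bccb$


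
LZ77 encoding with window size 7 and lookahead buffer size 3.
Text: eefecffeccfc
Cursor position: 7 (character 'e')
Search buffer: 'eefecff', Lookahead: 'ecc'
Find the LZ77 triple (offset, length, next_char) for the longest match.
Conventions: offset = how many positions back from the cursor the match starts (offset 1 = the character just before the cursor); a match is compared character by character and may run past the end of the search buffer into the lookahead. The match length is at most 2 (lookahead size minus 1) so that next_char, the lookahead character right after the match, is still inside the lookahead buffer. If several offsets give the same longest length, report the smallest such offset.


Try each offset into the search buffer:
  offset=1 (pos 6, char 'f'): match length 0
  offset=2 (pos 5, char 'f'): match length 0
  offset=3 (pos 4, char 'c'): match length 0
  offset=4 (pos 3, char 'e'): match length 2
  offset=5 (pos 2, char 'f'): match length 0
  offset=6 (pos 1, char 'e'): match length 1
  offset=7 (pos 0, char 'e'): match length 1
Longest match has length 2 at offset 4.
next_char = character at position 7 + 2 = 9 -> 'c'

Best match: offset=4, length=2 (matching 'ec' starting at position 3)
LZ77 triple: (4, 2, 'c')


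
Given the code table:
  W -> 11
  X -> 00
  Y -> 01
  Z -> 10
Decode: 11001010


Decoding:
11 -> W
00 -> X
10 -> Z
10 -> Z


Result: WXZZ


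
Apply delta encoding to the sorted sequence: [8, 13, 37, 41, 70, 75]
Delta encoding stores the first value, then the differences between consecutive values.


First value: 8
Deltas:
  13 - 8 = 5
  37 - 13 = 24
  41 - 37 = 4
  70 - 41 = 29
  75 - 70 = 5


Delta encoded: [8, 5, 24, 4, 29, 5]


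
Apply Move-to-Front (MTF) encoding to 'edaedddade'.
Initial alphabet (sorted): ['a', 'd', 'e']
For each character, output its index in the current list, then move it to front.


MTF encoding:
'e': index 2 in ['a', 'd', 'e'] -> ['e', 'a', 'd']
'd': index 2 in ['e', 'a', 'd'] -> ['d', 'e', 'a']
'a': index 2 in ['d', 'e', 'a'] -> ['a', 'd', 'e']
'e': index 2 in ['a', 'd', 'e'] -> ['e', 'a', 'd']
'd': index 2 in ['e', 'a', 'd'] -> ['d', 'e', 'a']
'd': index 0 in ['d', 'e', 'a'] -> ['d', 'e', 'a']
'd': index 0 in ['d', 'e', 'a'] -> ['d', 'e', 'a']
'a': index 2 in ['d', 'e', 'a'] -> ['a', 'd', 'e']
'd': index 1 in ['a', 'd', 'e'] -> ['d', 'a', 'e']
'e': index 2 in ['d', 'a', 'e'] -> ['e', 'd', 'a']


Output: [2, 2, 2, 2, 2, 0, 0, 2, 1, 2]


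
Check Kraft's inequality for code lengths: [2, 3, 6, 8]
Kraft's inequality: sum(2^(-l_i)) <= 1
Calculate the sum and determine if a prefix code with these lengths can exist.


Sum = 2^(-2) + 2^(-3) + 2^(-6) + 2^(-8)
    = 0.25 + 0.125 + 0.015625 + 0.00390625
    = 101/256 = 0.39453125
Since 0.39453125 <= 1, Kraft's inequality IS satisfied.
A prefix code with these lengths CAN exist.

Kraft sum = 0.39453125. Satisfied.


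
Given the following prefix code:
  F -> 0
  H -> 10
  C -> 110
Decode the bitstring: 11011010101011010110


Decoding step by step:
Bits 110 -> C
Bits 110 -> C
Bits 10 -> H
Bits 10 -> H
Bits 10 -> H
Bits 110 -> C
Bits 10 -> H
Bits 110 -> C


Decoded message: CCHHHCHC


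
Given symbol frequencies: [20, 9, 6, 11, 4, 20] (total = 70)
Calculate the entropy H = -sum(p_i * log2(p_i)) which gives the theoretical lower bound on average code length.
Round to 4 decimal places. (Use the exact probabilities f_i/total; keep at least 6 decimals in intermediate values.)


Per-symbol terms -p_i * log2(p_i) with p_i = f_i/70:
  p = 20/70 = 0.285714: log2(p) = -1.807355, -p*log2(p) = 0.516387
  p = 9/70 = 0.128571: log2(p) = -2.959358, -p*log2(p) = 0.380489
  p = 6/70 = 0.085714: log2(p) = -3.544321, -p*log2(p) = 0.303799
  p = 11/70 = 0.157143: log2(p) = -2.669851, -p*log2(p) = 0.419548
  p = 4/70 = 0.057143: log2(p) = -4.129283, -p*log2(p) = 0.235959
  p = 20/70 = 0.285714: log2(p) = -1.807355, -p*log2(p) = 0.516387
H = 0.516387 + 0.380489 + 0.303799 + 0.419548 + 0.235959 + 0.516387 = 2.372569

H = 2.3726 bits/symbol


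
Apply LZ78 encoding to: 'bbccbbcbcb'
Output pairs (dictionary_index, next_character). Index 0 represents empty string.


LZ78 encoding steps:
Dictionary: {0: ''}
Step 1: w='' (idx 0), next='b' -> output (0, 'b'), add 'b' as idx 1
Step 2: w='b' (idx 1), next='c' -> output (1, 'c'), add 'bc' as idx 2
Step 3: w='' (idx 0), next='c' -> output (0, 'c'), add 'c' as idx 3
Step 4: w='b' (idx 1), next='b' -> output (1, 'b'), add 'bb' as idx 4
Step 5: w='c' (idx 3), next='b' -> output (3, 'b'), add 'cb' as idx 5
Step 6: w='cb' (idx 5), end of input -> output (5, '')


Encoded: [(0, 'b'), (1, 'c'), (0, 'c'), (1, 'b'), (3, 'b'), (5, '')]


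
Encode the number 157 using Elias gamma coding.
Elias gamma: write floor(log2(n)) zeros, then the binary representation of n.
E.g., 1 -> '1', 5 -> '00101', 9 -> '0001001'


num_bits = floor(log2(157)) + 1 = 8
leading_zeros = num_bits - 1 = 7
binary(157) = 10011101

Elias gamma(157) = '0000000' + '10011101' = 000000010011101 (15 bits)


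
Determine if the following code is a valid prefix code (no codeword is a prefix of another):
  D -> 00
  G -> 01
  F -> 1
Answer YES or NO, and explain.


Checking each pair (does one codeword prefix another?):
  D='00' vs G='01': no prefix
  D='00' vs F='1': no prefix
  G='01' vs D='00': no prefix
  G='01' vs F='1': no prefix
  F='1' vs D='00': no prefix
  F='1' vs G='01': no prefix
No violation found over all pairs.

YES -- this is a valid prefix code. No codeword is a prefix of any other codeword.


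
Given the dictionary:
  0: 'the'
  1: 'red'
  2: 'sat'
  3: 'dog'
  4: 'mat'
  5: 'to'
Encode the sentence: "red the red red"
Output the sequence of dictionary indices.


Look up each word in the dictionary:
  'red' -> 1
  'the' -> 0
  'red' -> 1
  'red' -> 1

Encoded: [1, 0, 1, 1]


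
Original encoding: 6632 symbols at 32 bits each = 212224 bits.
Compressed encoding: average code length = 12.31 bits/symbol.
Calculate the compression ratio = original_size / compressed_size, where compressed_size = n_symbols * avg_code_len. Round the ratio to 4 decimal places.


original_size = n_symbols * orig_bits = 6632 * 32 = 212224 bits
compressed_size = n_symbols * avg_code_len = 6632 * 12.31 = 81639.92 bits
ratio = original_size / compressed_size = 212224 / 81639.92 = 2.5995

Compression ratio = 2.5995


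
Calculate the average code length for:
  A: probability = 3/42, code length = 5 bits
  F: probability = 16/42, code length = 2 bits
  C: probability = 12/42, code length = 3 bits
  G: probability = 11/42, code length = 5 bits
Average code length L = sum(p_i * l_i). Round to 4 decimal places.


Weighted contributions p_i * l_i:
  A: (3/42) * 5 = 15/42
  F: (16/42) * 2 = 32/42
  C: (12/42) * 3 = 36/42
  G: (11/42) * 5 = 55/42
Sum = (15 + 32 + 36 + 55)/42 = 138/42

L = 138/42 = 3.2857 bits/symbol


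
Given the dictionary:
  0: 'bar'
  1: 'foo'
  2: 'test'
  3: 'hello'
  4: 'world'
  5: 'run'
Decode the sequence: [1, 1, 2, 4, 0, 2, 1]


Look up each index in the dictionary:
  1 -> 'foo'
  1 -> 'foo'
  2 -> 'test'
  4 -> 'world'
  0 -> 'bar'
  2 -> 'test'
  1 -> 'foo'

Decoded: "foo foo test world bar test foo"


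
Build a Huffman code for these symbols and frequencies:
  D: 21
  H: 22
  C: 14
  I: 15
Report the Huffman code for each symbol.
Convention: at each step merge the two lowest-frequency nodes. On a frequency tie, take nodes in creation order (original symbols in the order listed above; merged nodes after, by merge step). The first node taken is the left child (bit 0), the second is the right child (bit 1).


Huffman tree construction:
Step 1: Merge C(14) + I(15) = 29
Step 2: Merge D(21) + H(22) = 43
Step 3: Merge (C+I)(29) + (D+H)(43) = 72
Read each symbol's code off the tree from the root (left child = 0, right child = 1).

Codes:
  D: 10 (length 2)
  H: 11 (length 2)
  C: 00 (length 2)
  I: 01 (length 2)
Average code length: 144/72 = 2.0000 bits/symbol


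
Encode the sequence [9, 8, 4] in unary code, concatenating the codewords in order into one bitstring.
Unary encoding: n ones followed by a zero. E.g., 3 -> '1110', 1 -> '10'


Encode each number as n ones followed by a terminating 0:
  9 -> 1111111110 (10 bits)
  8 -> 111111110 (9 bits)
  4 -> 11110 (5 bits)
Total length = 10 + 9 + 5 = 24 bits.

Unary([9, 8, 4]) = 111111111011111111011110 (24 bits)


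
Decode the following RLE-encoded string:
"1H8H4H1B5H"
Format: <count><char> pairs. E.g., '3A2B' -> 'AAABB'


Expanding each <count><char> pair:
  1H -> 'H'
  8H -> 'HHHHHHHH'
  4H -> 'HHHH'
  1B -> 'B'
  5H -> 'HHHHH'

Decoded = HHHHHHHHHHHHHBHHHHH


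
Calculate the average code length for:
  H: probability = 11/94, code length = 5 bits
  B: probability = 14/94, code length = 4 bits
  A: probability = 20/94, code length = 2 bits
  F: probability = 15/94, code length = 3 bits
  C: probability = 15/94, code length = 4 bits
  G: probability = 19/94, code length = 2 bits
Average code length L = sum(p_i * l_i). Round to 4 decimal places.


Weighted contributions p_i * l_i:
  H: (11/94) * 5 = 55/94
  B: (14/94) * 4 = 56/94
  A: (20/94) * 2 = 40/94
  F: (15/94) * 3 = 45/94
  C: (15/94) * 4 = 60/94
  G: (19/94) * 2 = 38/94
Sum = (55 + 56 + 40 + 45 + 60 + 38)/94 = 294/94

L = 294/94 = 3.1277 bits/symbol


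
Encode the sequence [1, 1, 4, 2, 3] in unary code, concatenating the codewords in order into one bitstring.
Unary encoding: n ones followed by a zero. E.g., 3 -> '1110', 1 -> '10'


Encode each number as n ones followed by a terminating 0:
  1 -> 10 (2 bits)
  1 -> 10 (2 bits)
  4 -> 11110 (5 bits)
  2 -> 110 (3 bits)
  3 -> 1110 (4 bits)
Total length = 2 + 2 + 5 + 3 + 4 = 16 bits.

Unary([1, 1, 4, 2, 3]) = 1010111101101110 (16 bits)


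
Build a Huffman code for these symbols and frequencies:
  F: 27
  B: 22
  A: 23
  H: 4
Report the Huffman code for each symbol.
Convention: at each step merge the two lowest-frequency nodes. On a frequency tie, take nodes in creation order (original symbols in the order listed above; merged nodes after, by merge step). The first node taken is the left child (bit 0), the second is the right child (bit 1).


Huffman tree construction:
Step 1: Merge H(4) + B(22) = 26
Step 2: Merge A(23) + (H+B)(26) = 49
Step 3: Merge F(27) + (A+(H+B))(49) = 76
Read each symbol's code off the tree from the root (left child = 0, right child = 1).

Codes:
  F: 0 (length 1)
  B: 111 (length 3)
  A: 10 (length 2)
  H: 110 (length 3)
Average code length: 151/76 = 1.9868 bits/symbol


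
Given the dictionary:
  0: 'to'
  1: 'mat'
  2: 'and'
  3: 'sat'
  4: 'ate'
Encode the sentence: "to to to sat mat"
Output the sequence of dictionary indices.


Look up each word in the dictionary:
  'to' -> 0
  'to' -> 0
  'to' -> 0
  'sat' -> 3
  'mat' -> 1

Encoded: [0, 0, 0, 3, 1]


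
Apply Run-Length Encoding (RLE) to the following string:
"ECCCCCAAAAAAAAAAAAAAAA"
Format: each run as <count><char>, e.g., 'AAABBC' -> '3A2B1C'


Scanning runs left to right:
  i=0: run of 'E' x 1 -> '1E'
  i=1: run of 'C' x 5 -> '5C'
  i=6: run of 'A' x 16 -> '16A'

RLE = 1E5C16A


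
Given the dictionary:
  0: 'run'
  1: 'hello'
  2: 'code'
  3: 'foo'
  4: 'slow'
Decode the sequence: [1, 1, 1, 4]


Look up each index in the dictionary:
  1 -> 'hello'
  1 -> 'hello'
  1 -> 'hello'
  4 -> 'slow'

Decoded: "hello hello hello slow"


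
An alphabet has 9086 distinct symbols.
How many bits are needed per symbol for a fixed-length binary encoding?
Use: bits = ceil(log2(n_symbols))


log2(9086) = 13.1494
Bracket: 2^13 = 8192 < 9086 <= 2^14 = 16384
So ceil(log2(9086)) = 14

bits = ceil(log2(9086)) = ceil(13.1494) = 14 bits


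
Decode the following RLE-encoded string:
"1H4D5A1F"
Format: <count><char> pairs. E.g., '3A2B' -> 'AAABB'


Expanding each <count><char> pair:
  1H -> 'H'
  4D -> 'DDDD'
  5A -> 'AAAAA'
  1F -> 'F'

Decoded = HDDDDAAAAAF
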